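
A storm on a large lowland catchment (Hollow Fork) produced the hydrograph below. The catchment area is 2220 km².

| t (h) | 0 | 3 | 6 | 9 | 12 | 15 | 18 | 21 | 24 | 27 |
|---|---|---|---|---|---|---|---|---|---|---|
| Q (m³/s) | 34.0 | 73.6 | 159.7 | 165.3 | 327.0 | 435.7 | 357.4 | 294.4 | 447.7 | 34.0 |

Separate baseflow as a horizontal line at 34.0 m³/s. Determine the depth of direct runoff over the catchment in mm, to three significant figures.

d ≈ 9.68 mm

Direct runoff: 0.0, 39.6, 125.7, 131.3, 293.0, 401.7, 323.4, 260.4, 413.7, 0.0 m³/s; ΣQ_DR = 1989 m³/s.
V = ΣQ_DR · Δt = 1989 × 10800 s = 2.148 × 10^7 m³.
Over A = 2220 km², depth = V / A = 9.68 mm.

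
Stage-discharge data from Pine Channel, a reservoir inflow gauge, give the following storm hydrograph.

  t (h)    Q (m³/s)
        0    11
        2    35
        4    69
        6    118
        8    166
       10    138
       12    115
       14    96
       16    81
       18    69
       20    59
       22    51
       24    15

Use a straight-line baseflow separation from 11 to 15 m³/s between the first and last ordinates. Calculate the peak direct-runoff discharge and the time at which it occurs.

Subtracting baseflow gives direct-runoff ordinates: 0.00, 23.67, 57.33, 106.00, 153.67, 125.33, 102.00, 82.67, 67.33, 55.00, 44.67, 36.33, 0.00 m³/s.
The maximum is 153.67 m³/s, occurring at the reading for t = 8 h.

Q_p = 153.67 m³/s at t = 8 h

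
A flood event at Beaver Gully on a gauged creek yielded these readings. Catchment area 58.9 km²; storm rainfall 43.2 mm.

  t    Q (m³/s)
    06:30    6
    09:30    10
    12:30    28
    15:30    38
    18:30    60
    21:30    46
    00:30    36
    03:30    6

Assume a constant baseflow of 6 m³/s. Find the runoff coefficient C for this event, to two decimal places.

C ≈ 0.77

ΣQ_DR = 182.0 m³/s; V = ΣQ_DR·Δt = 1.966 × 10^6 m³.
Runoff depth d = V / A = 33.37 mm.
C = d / P = 33.37 / 43.2 = 0.77.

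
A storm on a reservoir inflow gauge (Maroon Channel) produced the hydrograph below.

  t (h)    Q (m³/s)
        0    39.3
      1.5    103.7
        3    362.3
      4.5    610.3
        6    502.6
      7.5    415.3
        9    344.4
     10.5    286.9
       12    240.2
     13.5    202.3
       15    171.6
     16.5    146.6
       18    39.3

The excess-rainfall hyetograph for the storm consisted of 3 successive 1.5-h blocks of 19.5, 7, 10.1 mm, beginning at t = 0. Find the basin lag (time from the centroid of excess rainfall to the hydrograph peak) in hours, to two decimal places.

t_L ≈ 2.64 h

Centroid of excess rainfall: t_c = Σ P_i·t̄_i / ΣP_i = 1.8648 h (block centres at 0.75, 2.25, 3.75 h).
Hydrograph peak occurs at t = 4.5 h, so basin lag t_L = 4.5 − 1.8648 = 2.64 h.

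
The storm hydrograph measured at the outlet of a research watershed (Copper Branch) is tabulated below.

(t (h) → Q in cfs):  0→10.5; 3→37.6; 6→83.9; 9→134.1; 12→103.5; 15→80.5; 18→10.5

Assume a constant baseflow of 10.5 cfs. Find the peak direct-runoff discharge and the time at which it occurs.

Q_p = 123.6 cfs at t = 9 h

Subtracting baseflow gives direct-runoff ordinates: 0.0, 27.1, 73.4, 123.6, 93.0, 70.0, 0.0 cfs.
The maximum is 123.6 cfs, occurring at the reading for t = 9 h.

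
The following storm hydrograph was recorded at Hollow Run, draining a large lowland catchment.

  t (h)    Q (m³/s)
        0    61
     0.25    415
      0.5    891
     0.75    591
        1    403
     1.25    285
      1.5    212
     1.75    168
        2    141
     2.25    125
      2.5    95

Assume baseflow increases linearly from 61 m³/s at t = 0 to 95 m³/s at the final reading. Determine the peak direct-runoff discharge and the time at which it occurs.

Q_p = 823.20 m³/s at t = 0.5 h

Subtracting baseflow gives direct-runoff ordinates: 0.00, 350.60, 823.20, 519.80, 328.40, 207.00, 130.60, 83.20, 52.80, 33.40, 0.00 m³/s.
The maximum is 823.20 m³/s, occurring at the reading for t = 0.5 h.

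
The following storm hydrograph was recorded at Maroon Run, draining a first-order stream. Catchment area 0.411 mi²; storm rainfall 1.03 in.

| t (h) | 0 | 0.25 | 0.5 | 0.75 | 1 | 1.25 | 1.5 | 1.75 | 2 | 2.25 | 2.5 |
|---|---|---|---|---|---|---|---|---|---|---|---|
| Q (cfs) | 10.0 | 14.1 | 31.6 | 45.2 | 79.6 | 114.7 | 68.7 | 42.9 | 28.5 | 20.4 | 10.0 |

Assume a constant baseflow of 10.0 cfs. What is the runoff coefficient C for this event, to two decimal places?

C ≈ 0.33

ΣQ_DR = 355.7 cfs; V = ΣQ_DR·Δt = 3.201 × 10^5 ft³.
Runoff depth d = V / A = 0.3353 in.
C = d / P = 0.3353 / 1.03 = 0.33.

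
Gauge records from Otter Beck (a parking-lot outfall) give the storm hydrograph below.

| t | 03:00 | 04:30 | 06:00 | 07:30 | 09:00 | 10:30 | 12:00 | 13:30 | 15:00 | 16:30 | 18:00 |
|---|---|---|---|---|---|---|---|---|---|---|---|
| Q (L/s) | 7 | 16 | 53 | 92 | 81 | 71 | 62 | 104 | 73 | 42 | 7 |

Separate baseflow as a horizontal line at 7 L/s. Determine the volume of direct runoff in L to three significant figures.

V ≈ 2.87 × 10^6 L

Direct-runoff ordinates (Q − Q_b): 0.0, 9.0, 46.0, 85.0, 74.0, 64.0, 55.0, 97.0, 66.0, 35.0, 0.0 L/s.
ΣQ_DR = 531.0 L/s.
With Δt = 1.5 h = 5400 s, V = ΣQ_DR · Δt = 531.0 × 5400 = 2.87 × 10^6 L.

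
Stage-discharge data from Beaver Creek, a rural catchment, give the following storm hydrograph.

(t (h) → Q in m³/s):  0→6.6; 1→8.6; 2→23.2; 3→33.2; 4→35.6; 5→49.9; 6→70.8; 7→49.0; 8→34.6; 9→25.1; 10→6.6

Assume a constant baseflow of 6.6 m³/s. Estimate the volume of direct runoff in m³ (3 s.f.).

Direct-runoff ordinates (Q − Q_b): 0.0, 2.0, 16.6, 26.6, 29.0, 43.3, 64.2, 42.4, 28.0, 18.5, 0.0 m³/s.
ΣQ_DR = 270.6 m³/s.
With Δt = 1 h = 3600 s, V = ΣQ_DR · Δt = 270.6 × 3600 = 9.74 × 10^5 m³.

V ≈ 9.74 × 10^5 m³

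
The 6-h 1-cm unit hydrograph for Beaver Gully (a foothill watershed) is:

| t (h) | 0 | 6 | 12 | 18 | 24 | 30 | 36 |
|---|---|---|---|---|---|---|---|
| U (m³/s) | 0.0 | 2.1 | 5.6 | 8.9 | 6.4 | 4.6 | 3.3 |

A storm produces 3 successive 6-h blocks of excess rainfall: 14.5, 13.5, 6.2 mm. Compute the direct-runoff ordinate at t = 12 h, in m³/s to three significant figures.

By discrete convolution, Q_j = Σ (P_i / 10 mm) · U_{j−i}.
At t = 12 h (j=2): Q = (14.5/10)·5.6 + (13.5/10)·2.1 + (6.2/10)·0.0 = 11.0 m³/s.

Q ≈ 11.0 m³/s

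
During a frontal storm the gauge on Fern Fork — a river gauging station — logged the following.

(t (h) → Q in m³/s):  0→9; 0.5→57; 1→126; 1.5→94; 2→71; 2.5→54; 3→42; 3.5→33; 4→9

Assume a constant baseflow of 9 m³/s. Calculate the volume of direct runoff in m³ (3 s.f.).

V ≈ 7.45 × 10^5 m³

Direct-runoff ordinates (Q − Q_b): 0.0, 48.0, 117.0, 85.0, 62.0, 45.0, 33.0, 24.0, 0.0 m³/s.
ΣQ_DR = 414.0 m³/s.
With Δt = 0.5 h = 1800 s, V = ΣQ_DR · Δt = 414.0 × 1800 = 7.45 × 10^5 m³.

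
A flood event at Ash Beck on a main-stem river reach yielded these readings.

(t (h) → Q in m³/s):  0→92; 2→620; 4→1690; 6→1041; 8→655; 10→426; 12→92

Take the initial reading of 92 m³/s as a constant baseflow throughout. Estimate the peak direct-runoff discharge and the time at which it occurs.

Q_p = 1598.0 m³/s at t = 4 h

Subtracting baseflow gives direct-runoff ordinates: 0.0, 528.0, 1598.0, 949.0, 563.0, 334.0, 0.0 m³/s.
The maximum is 1598.0 m³/s, occurring at the reading for t = 4 h.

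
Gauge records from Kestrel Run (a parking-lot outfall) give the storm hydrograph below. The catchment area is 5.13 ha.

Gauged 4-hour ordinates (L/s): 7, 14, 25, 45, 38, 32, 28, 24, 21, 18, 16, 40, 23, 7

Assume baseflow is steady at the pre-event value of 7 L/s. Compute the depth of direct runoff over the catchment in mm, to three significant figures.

Direct runoff: 0.0, 7.0, 18.0, 38.0, 31.0, 25.0, 21.0, 17.0, 14.0, 11.0, 9.0, 33.0, 16.0, 0.0 L/s; ΣQ_DR = 240.0 L/s.
V = ΣQ_DR · Δt = 240.0 × 14400 s = 3.456 × 10^6 L.
Over A = 5.13 ha, depth = V / A = 67.4 mm.

d ≈ 67.4 mm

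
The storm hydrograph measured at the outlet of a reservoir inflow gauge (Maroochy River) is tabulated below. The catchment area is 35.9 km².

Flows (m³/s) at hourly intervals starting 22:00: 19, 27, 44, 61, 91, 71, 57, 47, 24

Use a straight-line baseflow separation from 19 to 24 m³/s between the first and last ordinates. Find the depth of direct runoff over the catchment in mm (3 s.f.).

Direct runoff: 0.00, 7.38, 23.75, 40.12, 69.50, 48.88, 34.25, 23.62, 0.00 m³/s; ΣQ_DR = 247.5 m³/s.
V = ΣQ_DR · Δt = 247.5 × 3600 s = 8.910 × 10^5 m³.
Over A = 35.9 km², depth = V / A = 24.8 mm.

d ≈ 24.8 mm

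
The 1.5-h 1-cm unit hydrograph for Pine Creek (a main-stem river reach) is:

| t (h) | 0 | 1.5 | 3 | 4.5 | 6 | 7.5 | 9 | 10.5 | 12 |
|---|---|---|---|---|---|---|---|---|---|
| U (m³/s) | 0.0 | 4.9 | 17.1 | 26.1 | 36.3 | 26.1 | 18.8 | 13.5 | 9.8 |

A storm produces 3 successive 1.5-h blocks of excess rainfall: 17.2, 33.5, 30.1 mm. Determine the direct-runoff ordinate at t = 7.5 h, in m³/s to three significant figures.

By discrete convolution, Q_j = Σ (P_i / 10 mm) · U_{j−i}.
At t = 7.5 h (j=5): Q = (17.2/10)·26.1 + (33.5/10)·36.3 + (30.1/10)·26.1 = 245 m³/s.

Q ≈ 245 m³/s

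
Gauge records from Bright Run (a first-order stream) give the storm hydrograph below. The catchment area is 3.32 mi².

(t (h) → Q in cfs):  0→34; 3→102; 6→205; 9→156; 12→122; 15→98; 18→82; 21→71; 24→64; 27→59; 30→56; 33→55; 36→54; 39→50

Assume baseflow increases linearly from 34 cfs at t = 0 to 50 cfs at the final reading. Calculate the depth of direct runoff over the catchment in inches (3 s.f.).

d ≈ 0.868 in

Direct runoff: 0.00, 66.77, 168.54, 118.31, 83.08, 57.85, 40.62, 28.38, 20.15, 13.92, 9.69, 7.46, 5.23, 0.00 cfs; ΣQ_DR = 620.0 cfs.
V = ΣQ_DR · Δt = 620.0 × 10800 s = 6.696 × 10^6 ft³.
Over A = 3.32 mi², depth = V / A = 0.868 in.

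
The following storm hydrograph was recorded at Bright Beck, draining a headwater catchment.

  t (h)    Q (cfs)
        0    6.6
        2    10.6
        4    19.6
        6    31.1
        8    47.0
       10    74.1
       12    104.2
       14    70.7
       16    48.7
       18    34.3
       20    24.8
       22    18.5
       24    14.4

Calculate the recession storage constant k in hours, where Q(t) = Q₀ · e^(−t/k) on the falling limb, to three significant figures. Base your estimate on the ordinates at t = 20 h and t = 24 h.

On the falling limb, Q drops from 24.8 to 14.4 cfs between t = 20 h and t = 24 h (Δt = 4 h).
k = −Δt / ln(Q₂/Q₁) = −4 / ln(14.4/24.8) = 7.36 h.

k ≈ 7.36 h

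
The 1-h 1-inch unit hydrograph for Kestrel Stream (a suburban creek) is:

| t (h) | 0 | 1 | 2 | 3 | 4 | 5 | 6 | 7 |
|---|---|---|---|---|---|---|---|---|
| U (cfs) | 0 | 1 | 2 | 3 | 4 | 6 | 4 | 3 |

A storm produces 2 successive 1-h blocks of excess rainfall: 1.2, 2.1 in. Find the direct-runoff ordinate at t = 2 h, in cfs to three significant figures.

By discrete convolution, Q_j = Σ (P_i / 1 in) · U_{j−i}.
At t = 2 h (j=2): Q = (1.2/1)·2 + (2.1/1)·1 = 4.50 cfs.

Q ≈ 4.50 cfs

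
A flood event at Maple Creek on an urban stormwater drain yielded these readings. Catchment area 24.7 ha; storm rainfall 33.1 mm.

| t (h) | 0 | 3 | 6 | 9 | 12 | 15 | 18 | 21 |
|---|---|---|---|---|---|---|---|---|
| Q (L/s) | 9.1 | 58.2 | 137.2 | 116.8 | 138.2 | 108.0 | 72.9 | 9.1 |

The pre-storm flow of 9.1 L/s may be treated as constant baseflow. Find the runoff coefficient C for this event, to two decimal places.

C ≈ 0.76

ΣQ_DR = 576.7 L/s; V = ΣQ_DR·Δt = 6.228 × 10^6 L.
Runoff depth d = V / A = 25.22 mm.
C = d / P = 25.22 / 33.1 = 0.76.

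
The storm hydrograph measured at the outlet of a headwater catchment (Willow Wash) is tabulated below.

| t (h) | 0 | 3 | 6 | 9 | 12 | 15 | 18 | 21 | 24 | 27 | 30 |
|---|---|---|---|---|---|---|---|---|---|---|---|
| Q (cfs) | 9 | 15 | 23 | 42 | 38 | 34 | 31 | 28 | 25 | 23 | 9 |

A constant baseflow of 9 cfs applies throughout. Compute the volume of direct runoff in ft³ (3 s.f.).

V ≈ 1.92 × 10^6 ft³

Direct-runoff ordinates (Q − Q_b): 0.0, 6.0, 14.0, 33.0, 29.0, 25.0, 22.0, 19.0, 16.0, 14.0, 0.0 cfs.
ΣQ_DR = 178.0 cfs.
With Δt = 3 h = 10800 s, V = ΣQ_DR · Δt = 178.0 × 10800 = 1.92 × 10^6 ft³.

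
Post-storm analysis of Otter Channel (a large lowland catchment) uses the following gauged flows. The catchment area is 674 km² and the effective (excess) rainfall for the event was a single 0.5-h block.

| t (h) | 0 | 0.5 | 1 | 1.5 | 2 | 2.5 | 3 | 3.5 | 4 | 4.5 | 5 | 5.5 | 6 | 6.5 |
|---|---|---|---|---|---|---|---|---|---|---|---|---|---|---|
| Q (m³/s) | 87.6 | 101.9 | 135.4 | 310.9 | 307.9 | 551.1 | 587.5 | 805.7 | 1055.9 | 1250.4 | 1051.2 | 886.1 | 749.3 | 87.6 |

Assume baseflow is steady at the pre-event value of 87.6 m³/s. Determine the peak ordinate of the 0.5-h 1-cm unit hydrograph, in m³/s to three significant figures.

Direct runoff: 0.0, 14.3, 47.8, 223.3, 220.3, 463.5, 499.9, 718.1, 968.3, 1162.8, 963.6, 798.5, 661.7, 0.0 m³/s; ΣQ_DR = 6742 m³/s, peak = 1162.8 m³/s.
Runoff depth d = ΣQ_DR·Δt / A = 6742 × 1800 / (674 km²) = 18.01 mm.
The 1-cm UH is the DRH scaled by (10 mm)/d, so U_p = 1162.8 × 10/18.01 = 646 m³/s.

U_p ≈ 646 m³/s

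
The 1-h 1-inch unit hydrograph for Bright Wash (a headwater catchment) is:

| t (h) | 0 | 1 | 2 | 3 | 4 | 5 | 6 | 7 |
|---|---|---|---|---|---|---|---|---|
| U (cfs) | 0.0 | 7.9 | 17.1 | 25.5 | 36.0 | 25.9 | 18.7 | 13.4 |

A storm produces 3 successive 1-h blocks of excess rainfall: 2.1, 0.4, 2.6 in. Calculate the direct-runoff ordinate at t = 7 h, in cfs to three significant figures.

By discrete convolution, Q_j = Σ (P_i / 1 in) · U_{j−i}.
At t = 7 h (j=7): Q = (2.1/1)·13.4 + (0.4/1)·18.7 + (2.6/1)·25.9 = 103 cfs.

Q ≈ 103 cfs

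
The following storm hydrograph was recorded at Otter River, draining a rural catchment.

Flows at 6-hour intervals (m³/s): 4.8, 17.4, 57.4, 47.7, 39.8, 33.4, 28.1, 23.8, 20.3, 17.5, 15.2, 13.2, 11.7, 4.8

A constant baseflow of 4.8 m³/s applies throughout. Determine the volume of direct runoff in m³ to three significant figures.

Direct-runoff ordinates (Q − Q_b): 0.0, 12.6, 52.6, 42.9, 35.0, 28.6, 23.3, 19.0, 15.5, 12.7, 10.4, 8.4, 6.9, 0.0 m³/s.
ΣQ_DR = 267.9 m³/s.
With Δt = 6 h = 21600 s, V = ΣQ_DR · Δt = 267.9 × 21600 = 5.79 × 10^6 m³.

V ≈ 5.79 × 10^6 m³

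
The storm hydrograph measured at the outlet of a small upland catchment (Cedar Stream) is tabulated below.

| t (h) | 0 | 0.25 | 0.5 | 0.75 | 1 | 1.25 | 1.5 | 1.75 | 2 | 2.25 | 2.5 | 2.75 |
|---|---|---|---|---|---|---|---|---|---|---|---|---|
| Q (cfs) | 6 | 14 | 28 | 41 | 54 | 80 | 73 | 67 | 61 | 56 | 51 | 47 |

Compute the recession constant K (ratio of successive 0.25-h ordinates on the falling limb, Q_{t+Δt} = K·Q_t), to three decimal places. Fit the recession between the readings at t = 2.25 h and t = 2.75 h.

K ≈ 0.916

Using the recession-limb readings at t = 2.25 h and t = 2.75 h: Q falls from 56 to 47 cfs over 2 intervals.
K = (Q₂/Q₁)^(1/2) = (47/56)^(1/2) = 0.916.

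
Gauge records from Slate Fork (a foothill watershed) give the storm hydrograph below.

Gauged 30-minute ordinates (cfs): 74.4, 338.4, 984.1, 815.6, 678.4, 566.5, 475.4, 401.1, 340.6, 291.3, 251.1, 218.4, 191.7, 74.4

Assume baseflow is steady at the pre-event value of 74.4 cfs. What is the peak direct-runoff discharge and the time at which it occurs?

Subtracting baseflow gives direct-runoff ordinates: 0.0, 264.0, 909.7, 741.2, 604.0, 492.1, 401.0, 326.7, 266.2, 216.9, 176.7, 144.0, 117.3, 0.0 cfs.
The maximum is 909.7 cfs, occurring at the reading for t = 1 h.

Q_p = 909.7 cfs at t = 1 h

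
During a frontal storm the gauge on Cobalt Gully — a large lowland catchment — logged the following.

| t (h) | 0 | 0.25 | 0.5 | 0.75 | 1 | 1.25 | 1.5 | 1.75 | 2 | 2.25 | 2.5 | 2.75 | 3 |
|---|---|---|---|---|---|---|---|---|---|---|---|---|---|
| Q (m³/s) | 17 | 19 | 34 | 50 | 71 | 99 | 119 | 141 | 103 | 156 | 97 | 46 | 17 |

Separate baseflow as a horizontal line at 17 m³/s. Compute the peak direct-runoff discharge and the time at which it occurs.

Q_p = 139.0 m³/s at t = 2.25 h

Subtracting baseflow gives direct-runoff ordinates: 0.0, 2.0, 17.0, 33.0, 54.0, 82.0, 102.0, 124.0, 86.0, 139.0, 80.0, 29.0, 0.0 m³/s.
The maximum is 139.0 m³/s, occurring at the reading for t = 2.25 h.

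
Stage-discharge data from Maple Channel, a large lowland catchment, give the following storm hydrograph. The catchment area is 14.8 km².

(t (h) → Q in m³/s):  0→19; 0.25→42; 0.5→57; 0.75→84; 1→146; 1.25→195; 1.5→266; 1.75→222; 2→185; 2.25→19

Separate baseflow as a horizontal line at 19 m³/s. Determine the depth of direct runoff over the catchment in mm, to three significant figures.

d ≈ 63.5 mm

Direct runoff: 0.0, 23.0, 38.0, 65.0, 127.0, 176.0, 247.0, 203.0, 166.0, 0.0 m³/s; ΣQ_DR = 1045 m³/s.
V = ΣQ_DR · Δt = 1045 × 900 s = 9.405 × 10^5 m³.
Over A = 14.8 km², depth = V / A = 63.5 mm.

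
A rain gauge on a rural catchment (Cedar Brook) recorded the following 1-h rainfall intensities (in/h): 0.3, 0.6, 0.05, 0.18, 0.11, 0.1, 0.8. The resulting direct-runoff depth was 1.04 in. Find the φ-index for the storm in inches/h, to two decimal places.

φ ≈ 0.22 in/h

Only the 3 blocks with intensity above φ contribute runoff: 0.3, 0.6, 0.8 in/h.
Σ(I−φ)·Δt = d  ⇒  (0.3+0.6+0.8 − 3φ)·1 = 1.04
φ = (1.700 − 1.04/1) / 3 = 0.22 in/h.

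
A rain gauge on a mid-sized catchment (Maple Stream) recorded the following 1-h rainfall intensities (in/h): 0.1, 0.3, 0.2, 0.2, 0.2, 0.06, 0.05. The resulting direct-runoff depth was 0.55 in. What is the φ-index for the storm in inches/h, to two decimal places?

Only the 5 blocks with intensity above φ contribute runoff: 0.1, 0.3, 0.2, 0.2, 0.2 in/h.
Σ(I−φ)·Δt = d  ⇒  (0.1+0.3+0.2+0.2+0.2 − 5φ)·1 = 0.55
φ = (1.000 − 0.55/1) / 5 = 0.09 in/h.

φ ≈ 0.09 in/h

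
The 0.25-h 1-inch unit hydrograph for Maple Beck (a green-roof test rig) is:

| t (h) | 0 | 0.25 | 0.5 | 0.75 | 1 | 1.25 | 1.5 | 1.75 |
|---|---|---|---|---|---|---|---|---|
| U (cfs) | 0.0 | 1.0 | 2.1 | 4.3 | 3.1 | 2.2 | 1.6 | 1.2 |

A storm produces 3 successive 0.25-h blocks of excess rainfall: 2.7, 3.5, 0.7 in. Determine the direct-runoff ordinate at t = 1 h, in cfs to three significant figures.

By discrete convolution, Q_j = Σ (P_i / 1 in) · U_{j−i}.
At t = 1 h (j=4): Q = (2.7/1)·3.1 + (3.5/1)·4.3 + (0.7/1)·2.1 = 24.9 cfs.

Q ≈ 24.9 cfs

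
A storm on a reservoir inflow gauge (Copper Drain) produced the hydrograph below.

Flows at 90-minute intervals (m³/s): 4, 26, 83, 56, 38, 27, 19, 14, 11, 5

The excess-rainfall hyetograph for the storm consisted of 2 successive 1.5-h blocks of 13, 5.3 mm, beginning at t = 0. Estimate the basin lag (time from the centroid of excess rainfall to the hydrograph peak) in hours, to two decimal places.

t_L ≈ 1.82 h

Centroid of excess rainfall: t_c = Σ P_i·t̄_i / ΣP_i = 1.1844 h (block centres at 0.75, 2.25 h).
Hydrograph peak occurs at t = 3 h, so basin lag t_L = 3 − 1.1844 = 1.82 h.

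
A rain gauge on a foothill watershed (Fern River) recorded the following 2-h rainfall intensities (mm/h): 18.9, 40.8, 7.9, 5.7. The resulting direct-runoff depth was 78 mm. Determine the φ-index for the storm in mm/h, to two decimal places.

φ ≈ 10.35 mm/h

Only the 2 blocks with intensity above φ contribute runoff: 18.9, 40.8 mm/h.
Σ(I−φ)·Δt = d  ⇒  (18.9+40.8 − 2φ)·2 = 78
φ = (59.70 − 78/2) / 2 = 10.35 mm/h.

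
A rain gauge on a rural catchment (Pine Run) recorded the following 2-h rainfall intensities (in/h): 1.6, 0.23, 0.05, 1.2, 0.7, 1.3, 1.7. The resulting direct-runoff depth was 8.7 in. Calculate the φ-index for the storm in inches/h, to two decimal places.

φ ≈ 0.43 in/h

Only the 5 blocks with intensity above φ contribute runoff: 1.6, 1.2, 0.7, 1.3, 1.7 in/h.
Σ(I−φ)·Δt = d  ⇒  (1.6+1.2+0.7+1.3+1.7 − 5φ)·2 = 8.7
φ = (6.500 − 8.7/2) / 5 = 0.43 in/h.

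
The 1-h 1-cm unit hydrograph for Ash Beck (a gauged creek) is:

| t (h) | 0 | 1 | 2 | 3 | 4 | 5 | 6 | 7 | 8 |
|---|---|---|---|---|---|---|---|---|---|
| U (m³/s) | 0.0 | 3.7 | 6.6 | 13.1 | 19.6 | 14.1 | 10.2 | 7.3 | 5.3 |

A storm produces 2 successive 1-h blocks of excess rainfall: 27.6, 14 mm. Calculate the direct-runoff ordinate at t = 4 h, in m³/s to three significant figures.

By discrete convolution, Q_j = Σ (P_i / 10 mm) · U_{j−i}.
At t = 4 h (j=4): Q = (27.6/10)·19.6 + (14/10)·13.1 = 72.4 m³/s.

Q ≈ 72.4 m³/s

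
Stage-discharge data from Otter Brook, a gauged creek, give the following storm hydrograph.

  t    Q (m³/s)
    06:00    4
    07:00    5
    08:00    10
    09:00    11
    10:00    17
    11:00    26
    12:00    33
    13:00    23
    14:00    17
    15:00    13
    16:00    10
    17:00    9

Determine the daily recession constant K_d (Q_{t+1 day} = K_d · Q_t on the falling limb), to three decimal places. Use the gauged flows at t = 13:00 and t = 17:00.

Between t = 13:00 and t = 17:00 the flow falls from 23 to 9 m³/s over 4×1 h = 4 h.
Per-interval ratio K = (9/23)^(1/4) = 0.7909; K_d = K^(24/1) = 0.004.

K_d ≈ 0.004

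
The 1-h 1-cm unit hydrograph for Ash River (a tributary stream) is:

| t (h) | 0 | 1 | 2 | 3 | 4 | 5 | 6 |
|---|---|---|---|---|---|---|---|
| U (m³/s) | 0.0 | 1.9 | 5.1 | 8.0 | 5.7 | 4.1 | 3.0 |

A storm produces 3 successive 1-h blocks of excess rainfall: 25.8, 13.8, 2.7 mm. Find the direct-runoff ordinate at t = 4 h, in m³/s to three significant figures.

Q ≈ 27.1 m³/s

By discrete convolution, Q_j = Σ (P_i / 10 mm) · U_{j−i}.
At t = 4 h (j=4): Q = (25.8/10)·5.7 + (13.8/10)·8.0 + (2.7/10)·5.1 = 27.1 m³/s.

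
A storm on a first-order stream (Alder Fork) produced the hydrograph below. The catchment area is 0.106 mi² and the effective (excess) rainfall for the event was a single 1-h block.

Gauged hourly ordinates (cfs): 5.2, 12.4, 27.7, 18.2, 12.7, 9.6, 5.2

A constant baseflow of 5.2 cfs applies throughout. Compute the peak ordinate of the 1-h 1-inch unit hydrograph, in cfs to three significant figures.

Direct runoff: 0.0, 7.2, 22.5, 13.0, 7.5, 4.4, 0.0 cfs; ΣQ_DR = 54.60 cfs, peak = 22.5 cfs.
Runoff depth d = ΣQ_DR·Δt / A = 54.60 × 3600 / (0.106 mi²) = 0.7982 in.
The 1-inch UH is the DRH scaled by (1 in)/d, so U_p = 22.5 × 1/0.7982 = 28.2 cfs.

U_p ≈ 28.2 cfs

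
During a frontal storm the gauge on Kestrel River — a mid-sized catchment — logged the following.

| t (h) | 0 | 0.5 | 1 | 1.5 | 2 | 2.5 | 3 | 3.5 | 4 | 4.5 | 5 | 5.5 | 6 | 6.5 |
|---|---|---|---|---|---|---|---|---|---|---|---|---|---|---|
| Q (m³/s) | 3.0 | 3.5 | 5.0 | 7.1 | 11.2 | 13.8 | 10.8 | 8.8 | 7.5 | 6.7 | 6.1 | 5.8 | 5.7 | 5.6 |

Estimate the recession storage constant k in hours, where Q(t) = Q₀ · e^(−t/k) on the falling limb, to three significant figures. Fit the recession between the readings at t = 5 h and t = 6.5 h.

k ≈ 17.5 h

On the falling limb, Q drops from 6.1 to 5.6 m³/s between t = 5 h and t = 6.5 h (Δt = 1.5 h).
k = −Δt / ln(Q₂/Q₁) = −1.5 / ln(5.6/6.1) = 17.5 h.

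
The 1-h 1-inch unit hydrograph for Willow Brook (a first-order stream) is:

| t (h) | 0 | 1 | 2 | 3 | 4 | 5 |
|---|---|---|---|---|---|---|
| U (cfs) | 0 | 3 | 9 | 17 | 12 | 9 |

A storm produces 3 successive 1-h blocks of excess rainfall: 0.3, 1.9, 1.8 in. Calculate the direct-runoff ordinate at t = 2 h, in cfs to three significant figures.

By discrete convolution, Q_j = Σ (P_i / 1 in) · U_{j−i}.
At t = 2 h (j=2): Q = (0.3/1)·9 + (1.9/1)·3 + (1.8/1)·0 = 8.40 cfs.

Q ≈ 8.40 cfs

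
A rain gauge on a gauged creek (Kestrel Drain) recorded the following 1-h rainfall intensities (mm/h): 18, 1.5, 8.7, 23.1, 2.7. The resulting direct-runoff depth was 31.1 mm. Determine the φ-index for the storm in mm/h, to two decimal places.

Only the 3 blocks with intensity above φ contribute runoff: 18, 8.7, 23.1 mm/h.
Σ(I−φ)·Δt = d  ⇒  (18+8.7+23.1 − 3φ)·1 = 31.1
φ = (49.80 − 31.1/1) / 3 = 6.23 mm/h.

φ ≈ 6.23 mm/h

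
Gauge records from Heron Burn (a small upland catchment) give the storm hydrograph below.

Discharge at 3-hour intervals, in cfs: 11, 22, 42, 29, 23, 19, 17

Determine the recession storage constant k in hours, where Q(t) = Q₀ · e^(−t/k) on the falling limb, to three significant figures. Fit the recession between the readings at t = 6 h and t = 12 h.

On the falling limb, Q drops from 42 to 23 cfs between t = 6 h and t = 12 h (Δt = 6 h).
k = −Δt / ln(Q₂/Q₁) = −6 / ln(23/42) = 9.96 h.

k ≈ 9.96 h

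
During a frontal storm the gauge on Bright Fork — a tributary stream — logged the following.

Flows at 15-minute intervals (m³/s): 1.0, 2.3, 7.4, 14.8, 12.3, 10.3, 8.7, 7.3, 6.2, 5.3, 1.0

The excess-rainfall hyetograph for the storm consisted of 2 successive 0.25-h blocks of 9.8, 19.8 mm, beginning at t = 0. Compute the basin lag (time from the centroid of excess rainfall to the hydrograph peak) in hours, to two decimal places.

t_L ≈ 0.46 h

Centroid of excess rainfall: t_c = Σ P_i·t̄_i / ΣP_i = 0.2922 h (block centres at 0.125, 0.375 h).
Hydrograph peak occurs at t = 0.75 h, so basin lag t_L = 0.75 − 0.2922 = 0.46 h.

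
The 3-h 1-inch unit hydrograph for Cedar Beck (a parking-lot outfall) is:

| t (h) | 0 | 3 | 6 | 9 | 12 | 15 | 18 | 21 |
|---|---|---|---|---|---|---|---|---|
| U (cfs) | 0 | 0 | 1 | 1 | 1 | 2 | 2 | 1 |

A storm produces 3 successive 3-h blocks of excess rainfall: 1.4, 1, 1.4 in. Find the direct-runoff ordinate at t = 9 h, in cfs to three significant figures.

By discrete convolution, Q_j = Σ (P_i / 1 in) · U_{j−i}.
At t = 9 h (j=3): Q = (1.4/1)·1 + (1/1)·1 + (1.4/1)·0 = 2.40 cfs.

Q ≈ 2.40 cfs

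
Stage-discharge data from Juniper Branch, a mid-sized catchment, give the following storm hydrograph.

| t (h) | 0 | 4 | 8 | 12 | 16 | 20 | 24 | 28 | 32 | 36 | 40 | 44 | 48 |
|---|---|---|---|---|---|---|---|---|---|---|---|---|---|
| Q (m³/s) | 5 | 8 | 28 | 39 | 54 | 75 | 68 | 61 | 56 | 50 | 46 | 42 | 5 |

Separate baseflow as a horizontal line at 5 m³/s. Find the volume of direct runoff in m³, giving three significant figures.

V ≈ 6.80 × 10^6 m³

Direct-runoff ordinates (Q − Q_b): 0.0, 3.0, 23.0, 34.0, 49.0, 70.0, 63.0, 56.0, 51.0, 45.0, 41.0, 37.0, 0.0 m³/s.
ΣQ_DR = 472.0 m³/s.
With Δt = 4 h = 14400 s, V = ΣQ_DR · Δt = 472.0 × 14400 = 6.80 × 10^6 m³.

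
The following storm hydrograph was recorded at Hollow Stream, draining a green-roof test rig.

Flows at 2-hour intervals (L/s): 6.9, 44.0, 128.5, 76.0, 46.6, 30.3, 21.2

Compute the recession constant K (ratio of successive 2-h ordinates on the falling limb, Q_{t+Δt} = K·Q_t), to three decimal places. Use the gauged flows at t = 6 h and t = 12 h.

K ≈ 0.653

Using the recession-limb readings at t = 6 h and t = 12 h: Q falls from 76.0 to 21.2 L/s over 3 intervals.
K = (Q₂/Q₁)^(1/3) = (21.2/76.0)^(1/3) = 0.653.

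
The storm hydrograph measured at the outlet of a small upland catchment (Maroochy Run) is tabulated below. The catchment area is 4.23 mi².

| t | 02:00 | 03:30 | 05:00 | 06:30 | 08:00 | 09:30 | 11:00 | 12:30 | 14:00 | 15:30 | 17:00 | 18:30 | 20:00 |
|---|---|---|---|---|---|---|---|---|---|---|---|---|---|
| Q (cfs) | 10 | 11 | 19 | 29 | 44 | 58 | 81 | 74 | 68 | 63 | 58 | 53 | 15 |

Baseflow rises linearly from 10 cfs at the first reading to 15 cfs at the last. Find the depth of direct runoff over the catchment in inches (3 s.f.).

d ≈ 0.231 in

Direct runoff: 0.00, 0.58, 8.17, 17.75, 32.33, 45.92, 68.50, 61.08, 54.67, 49.25, 43.83, 38.42, 0.00 cfs; ΣQ_DR = 420.5 cfs.
V = ΣQ_DR · Δt = 420.5 × 5400 s = 2.271 × 10^6 ft³.
Over A = 4.23 mi², depth = V / A = 0.231 in.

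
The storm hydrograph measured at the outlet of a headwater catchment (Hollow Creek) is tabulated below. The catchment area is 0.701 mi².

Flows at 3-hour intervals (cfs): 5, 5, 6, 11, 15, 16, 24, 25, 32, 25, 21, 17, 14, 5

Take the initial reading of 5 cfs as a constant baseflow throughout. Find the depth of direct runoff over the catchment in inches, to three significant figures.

d ≈ 1.00 in

Direct runoff: 0.0, 0.0, 1.0, 6.0, 10.0, 11.0, 19.0, 20.0, 27.0, 20.0, 16.0, 12.0, 9.0, 0.0 cfs; ΣQ_DR = 151.0 cfs.
V = ΣQ_DR · Δt = 151.0 × 10800 s = 1.631 × 10^6 ft³.
Over A = 0.701 mi², depth = V / A = 1.00 in.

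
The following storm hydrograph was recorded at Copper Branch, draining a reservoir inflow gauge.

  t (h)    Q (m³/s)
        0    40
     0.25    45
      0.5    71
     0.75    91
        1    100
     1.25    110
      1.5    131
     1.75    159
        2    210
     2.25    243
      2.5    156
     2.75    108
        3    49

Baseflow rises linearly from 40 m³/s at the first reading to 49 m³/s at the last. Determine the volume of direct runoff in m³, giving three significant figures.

Direct-runoff ordinates (Q − Q_b): 0.00, 4.25, 29.50, 48.75, 57.00, 66.25, 86.50, 113.75, 164.00, 196.25, 108.50, 59.75, 0.00 m³/s.
ΣQ_DR = 934.5 m³/s.
With Δt = 0.25 h = 900 s, V = ΣQ_DR · Δt = 934.5 × 900 = 8.41 × 10^5 m³.

V ≈ 8.41 × 10^5 m³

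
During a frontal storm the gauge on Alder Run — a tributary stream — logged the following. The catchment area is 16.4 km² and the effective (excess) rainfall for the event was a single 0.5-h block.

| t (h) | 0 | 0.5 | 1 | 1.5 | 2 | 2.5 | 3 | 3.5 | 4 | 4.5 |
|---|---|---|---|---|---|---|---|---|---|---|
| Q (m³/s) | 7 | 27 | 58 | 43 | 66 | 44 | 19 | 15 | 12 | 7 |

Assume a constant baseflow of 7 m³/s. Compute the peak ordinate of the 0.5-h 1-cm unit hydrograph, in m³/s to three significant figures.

Direct runoff: 0.0, 20.0, 51.0, 36.0, 59.0, 37.0, 12.0, 8.0, 5.0, 0.0 m³/s; ΣQ_DR = 228.0 m³/s, peak = 59.0 m³/s.
Runoff depth d = ΣQ_DR·Δt / A = 228.0 × 1800 / (16.4 km²) = 25.02 mm.
The 1-cm UH is the DRH scaled by (10 mm)/d, so U_p = 59.0 × 10/25.02 = 23.6 m³/s.

U_p ≈ 23.6 m³/s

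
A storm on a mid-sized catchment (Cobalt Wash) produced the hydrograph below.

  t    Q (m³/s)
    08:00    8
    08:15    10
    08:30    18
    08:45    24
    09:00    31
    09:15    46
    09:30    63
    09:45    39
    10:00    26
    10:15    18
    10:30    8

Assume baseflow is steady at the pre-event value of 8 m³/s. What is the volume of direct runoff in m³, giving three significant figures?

V ≈ 1.83 × 10^5 m³

Direct-runoff ordinates (Q − Q_b): 0.0, 2.0, 10.0, 16.0, 23.0, 38.0, 55.0, 31.0, 18.0, 10.0, 0.0 m³/s.
ΣQ_DR = 203.0 m³/s.
With Δt = 0.25 h = 900 s, V = ΣQ_DR · Δt = 203.0 × 900 = 1.83 × 10^5 m³.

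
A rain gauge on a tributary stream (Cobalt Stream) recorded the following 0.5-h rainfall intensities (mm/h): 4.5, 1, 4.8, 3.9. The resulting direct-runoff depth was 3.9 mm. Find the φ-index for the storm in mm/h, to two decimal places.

Only the 3 blocks with intensity above φ contribute runoff: 4.5, 4.8, 3.9 mm/h.
Σ(I−φ)·Δt = d  ⇒  (4.5+4.8+3.9 − 3φ)·0.5 = 3.9
φ = (13.20 − 3.9/0.5) / 3 = 1.80 mm/h.

φ ≈ 1.80 mm/h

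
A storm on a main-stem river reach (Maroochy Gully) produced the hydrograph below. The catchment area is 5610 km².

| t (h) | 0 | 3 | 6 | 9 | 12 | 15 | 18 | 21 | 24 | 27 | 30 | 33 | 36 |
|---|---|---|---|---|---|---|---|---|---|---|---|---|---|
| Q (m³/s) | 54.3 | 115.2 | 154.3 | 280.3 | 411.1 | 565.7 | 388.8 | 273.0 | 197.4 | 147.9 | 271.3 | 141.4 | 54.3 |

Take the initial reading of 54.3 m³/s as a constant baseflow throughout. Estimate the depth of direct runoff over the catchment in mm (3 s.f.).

d ≈ 4.52 mm

Direct runoff: 0.0, 60.9, 100.0, 226.0, 356.8, 511.4, 334.5, 218.7, 143.1, 93.6, 217.0, 87.1, 0.0 m³/s; ΣQ_DR = 2349 m³/s.
V = ΣQ_DR · Δt = 2349 × 10800 s = 2.537 × 10^7 m³.
Over A = 5610 km², depth = V / A = 4.52 mm.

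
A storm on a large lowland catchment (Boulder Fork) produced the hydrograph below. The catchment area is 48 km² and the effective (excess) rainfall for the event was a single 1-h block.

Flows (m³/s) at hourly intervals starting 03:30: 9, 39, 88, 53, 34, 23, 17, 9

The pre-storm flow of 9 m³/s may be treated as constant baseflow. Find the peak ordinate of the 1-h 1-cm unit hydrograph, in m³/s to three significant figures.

U_p ≈ 52.7 m³/s

Direct runoff: 0.0, 30.0, 79.0, 44.0, 25.0, 14.0, 8.0, 0.0 m³/s; ΣQ_DR = 200.0 m³/s, peak = 79.0 m³/s.
Runoff depth d = ΣQ_DR·Δt / A = 200.0 × 3600 / (48 km²) = 15.00 mm.
The 1-cm UH is the DRH scaled by (10 mm)/d, so U_p = 79.0 × 10/15.00 = 52.7 m³/s.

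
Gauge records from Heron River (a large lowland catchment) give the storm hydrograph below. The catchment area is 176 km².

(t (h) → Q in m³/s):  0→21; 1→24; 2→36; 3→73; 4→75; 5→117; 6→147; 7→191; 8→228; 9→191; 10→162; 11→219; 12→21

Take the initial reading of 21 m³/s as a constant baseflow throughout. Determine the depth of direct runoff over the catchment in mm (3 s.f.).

d ≈ 25.2 mm

Direct runoff: 0.0, 3.0, 15.0, 52.0, 54.0, 96.0, 126.0, 170.0, 207.0, 170.0, 141.0, 198.0, 0.0 m³/s; ΣQ_DR = 1232 m³/s.
V = ΣQ_DR · Δt = 1232 × 3600 s = 4.435 × 10^6 m³.
Over A = 176 km², depth = V / A = 25.2 mm.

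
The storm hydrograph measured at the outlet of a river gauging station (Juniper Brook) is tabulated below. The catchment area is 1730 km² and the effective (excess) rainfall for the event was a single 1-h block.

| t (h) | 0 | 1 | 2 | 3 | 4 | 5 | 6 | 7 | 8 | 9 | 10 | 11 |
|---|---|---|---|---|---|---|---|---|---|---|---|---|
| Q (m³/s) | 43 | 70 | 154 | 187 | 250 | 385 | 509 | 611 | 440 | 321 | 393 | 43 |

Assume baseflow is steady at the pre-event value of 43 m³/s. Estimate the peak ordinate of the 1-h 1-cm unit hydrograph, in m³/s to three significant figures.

U_p ≈ 944 m³/s

Direct runoff: 0.0, 27.0, 111.0, 144.0, 207.0, 342.0, 466.0, 568.0, 397.0, 278.0, 350.0, 0.0 m³/s; ΣQ_DR = 2890 m³/s, peak = 568.0 m³/s.
Runoff depth d = ΣQ_DR·Δt / A = 2890 × 3600 / (1730 km²) = 6.014 mm.
The 1-cm UH is the DRH scaled by (10 mm)/d, so U_p = 568.0 × 10/6.014 = 944 m³/s.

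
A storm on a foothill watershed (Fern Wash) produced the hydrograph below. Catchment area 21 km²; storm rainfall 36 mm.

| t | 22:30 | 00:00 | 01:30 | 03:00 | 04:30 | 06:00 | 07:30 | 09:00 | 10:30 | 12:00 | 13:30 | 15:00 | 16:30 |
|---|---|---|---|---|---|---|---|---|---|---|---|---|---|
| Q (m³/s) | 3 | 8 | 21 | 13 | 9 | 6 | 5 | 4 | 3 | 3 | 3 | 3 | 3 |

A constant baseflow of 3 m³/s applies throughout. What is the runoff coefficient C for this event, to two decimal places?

C ≈ 0.32

ΣQ_DR = 45.00 m³/s; V = ΣQ_DR·Δt = 2.430 × 10^5 m³.
Runoff depth d = V / A = 11.57 mm.
C = d / P = 11.57 / 36 = 0.32.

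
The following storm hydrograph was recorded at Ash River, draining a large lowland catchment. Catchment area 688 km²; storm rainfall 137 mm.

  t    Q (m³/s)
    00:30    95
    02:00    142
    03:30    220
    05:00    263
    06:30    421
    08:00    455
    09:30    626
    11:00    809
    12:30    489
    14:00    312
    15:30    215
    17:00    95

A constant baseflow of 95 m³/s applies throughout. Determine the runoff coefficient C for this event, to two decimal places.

ΣQ_DR = 3002 m³/s; V = ΣQ_DR·Δt = 1.621 × 10^7 m³.
Runoff depth d = V / A = 23.56 mm.
C = d / P = 23.56 / 137 = 0.17.

C ≈ 0.17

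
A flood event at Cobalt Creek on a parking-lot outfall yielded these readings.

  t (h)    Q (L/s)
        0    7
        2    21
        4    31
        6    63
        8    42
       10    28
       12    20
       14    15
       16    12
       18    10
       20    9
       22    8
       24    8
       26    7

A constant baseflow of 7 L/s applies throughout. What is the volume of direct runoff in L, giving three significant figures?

Direct-runoff ordinates (Q − Q_b): 0.0, 14.0, 24.0, 56.0, 35.0, 21.0, 13.0, 8.0, 5.0, 3.0, 2.0, 1.0, 1.0, 0.0 L/s.
ΣQ_DR = 183.0 L/s.
With Δt = 2 h = 7200 s, V = ΣQ_DR · Δt = 183.0 × 7200 = 1.32 × 10^6 L.

V ≈ 1.32 × 10^6 L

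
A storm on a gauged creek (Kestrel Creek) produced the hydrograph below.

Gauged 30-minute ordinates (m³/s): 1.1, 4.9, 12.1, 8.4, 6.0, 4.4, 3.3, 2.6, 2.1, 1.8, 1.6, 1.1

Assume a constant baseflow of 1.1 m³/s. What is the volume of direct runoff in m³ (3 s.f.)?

V ≈ 65200 m³

Direct-runoff ordinates (Q − Q_b): 0.0, 3.8, 11.0, 7.3, 4.9, 3.3, 2.2, 1.5, 1.0, 0.7, 0.5, 0.0 m³/s.
ΣQ_DR = 36.20 m³/s.
With Δt = 0.5 h = 1800 s, V = ΣQ_DR · Δt = 36.20 × 1800 = 65200 m³.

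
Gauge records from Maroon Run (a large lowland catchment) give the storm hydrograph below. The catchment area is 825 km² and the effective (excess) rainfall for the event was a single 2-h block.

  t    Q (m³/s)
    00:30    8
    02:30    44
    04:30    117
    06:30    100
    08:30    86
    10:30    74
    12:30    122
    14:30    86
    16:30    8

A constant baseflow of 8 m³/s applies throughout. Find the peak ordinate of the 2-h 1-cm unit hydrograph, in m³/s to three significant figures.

U_p ≈ 228 m³/s

Direct runoff: 0.0, 36.0, 109.0, 92.0, 78.0, 66.0, 114.0, 78.0, 0.0 m³/s; ΣQ_DR = 573.0 m³/s, peak = 114.0 m³/s.
Runoff depth d = ΣQ_DR·Δt / A = 573.0 × 7200 / (825 km²) = 5.001 mm.
The 1-cm UH is the DRH scaled by (10 mm)/d, so U_p = 114.0 × 10/5.001 = 228 m³/s.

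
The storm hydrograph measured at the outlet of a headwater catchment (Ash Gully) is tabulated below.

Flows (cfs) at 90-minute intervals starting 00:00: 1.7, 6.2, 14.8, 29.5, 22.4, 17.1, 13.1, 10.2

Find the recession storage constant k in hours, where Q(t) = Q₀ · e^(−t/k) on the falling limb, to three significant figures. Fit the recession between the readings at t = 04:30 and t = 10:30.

k ≈ 5.65 h

On the falling limb, Q drops from 29.5 to 10.2 cfs between t = 04:30 and t = 10:30 (Δt = 6 h).
k = −Δt / ln(Q₂/Q₁) = −6 / ln(10.2/29.5) = 5.65 h.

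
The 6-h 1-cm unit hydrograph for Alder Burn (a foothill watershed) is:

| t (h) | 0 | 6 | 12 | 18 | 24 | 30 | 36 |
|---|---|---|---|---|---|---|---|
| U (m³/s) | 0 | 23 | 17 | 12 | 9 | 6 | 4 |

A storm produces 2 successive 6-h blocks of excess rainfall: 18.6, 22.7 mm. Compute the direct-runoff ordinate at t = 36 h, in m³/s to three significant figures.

Q ≈ 21.1 m³/s

By discrete convolution, Q_j = Σ (P_i / 10 mm) · U_{j−i}.
At t = 36 h (j=6): Q = (18.6/10)·4 + (22.7/10)·6 = 21.1 m³/s.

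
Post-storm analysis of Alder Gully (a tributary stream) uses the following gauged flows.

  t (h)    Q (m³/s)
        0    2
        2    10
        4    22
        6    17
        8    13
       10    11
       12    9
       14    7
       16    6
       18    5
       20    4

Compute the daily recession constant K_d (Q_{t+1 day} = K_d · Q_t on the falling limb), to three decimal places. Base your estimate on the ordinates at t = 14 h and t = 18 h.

K_d ≈ 0.133

Between t = 14 h and t = 18 h the flow falls from 7 to 5 m³/s over 2×2 h = 4 h.
Per-interval ratio K = (5/7)^(1/2) = 0.8452; K_d = K^(24/2) = 0.133.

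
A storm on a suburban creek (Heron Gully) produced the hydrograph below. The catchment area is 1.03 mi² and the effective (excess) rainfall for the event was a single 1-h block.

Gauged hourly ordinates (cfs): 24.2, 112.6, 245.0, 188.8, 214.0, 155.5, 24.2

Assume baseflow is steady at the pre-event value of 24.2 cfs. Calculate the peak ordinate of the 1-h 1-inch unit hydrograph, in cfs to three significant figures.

Direct runoff: 0.0, 88.4, 220.8, 164.6, 189.8, 131.3, 0.0 cfs; ΣQ_DR = 794.9 cfs, peak = 220.8 cfs.
Runoff depth d = ΣQ_DR·Δt / A = 794.9 × 3600 / (1.03 mi²) = 1.196 in.
The 1-inch UH is the DRH scaled by (1 in)/d, so U_p = 220.8 × 1/1.196 = 185 cfs.

U_p ≈ 185 cfs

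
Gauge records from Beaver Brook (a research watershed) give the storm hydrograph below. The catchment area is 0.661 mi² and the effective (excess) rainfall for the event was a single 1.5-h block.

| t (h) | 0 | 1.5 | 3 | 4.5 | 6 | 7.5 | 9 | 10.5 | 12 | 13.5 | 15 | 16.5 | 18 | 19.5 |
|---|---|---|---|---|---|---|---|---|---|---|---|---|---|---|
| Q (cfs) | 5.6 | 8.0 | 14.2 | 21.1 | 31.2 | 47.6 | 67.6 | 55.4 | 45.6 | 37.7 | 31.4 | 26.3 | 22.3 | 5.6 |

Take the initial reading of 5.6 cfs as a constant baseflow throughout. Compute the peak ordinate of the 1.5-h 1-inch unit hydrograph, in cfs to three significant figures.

Direct runoff: 0.0, 2.4, 8.6, 15.5, 25.6, 42.0, 62.0, 49.8, 40.0, 32.1, 25.8, 20.7, 16.7, 0.0 cfs; ΣQ_DR = 341.2 cfs, peak = 62.0 cfs.
Runoff depth d = ΣQ_DR·Δt / A = 341.2 × 5400 / (0.661 mi²) = 1.200 in.
The 1-inch UH is the DRH scaled by (1 in)/d, so U_p = 62.0 × 1/1.200 = 51.7 cfs.

U_p ≈ 51.7 cfs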